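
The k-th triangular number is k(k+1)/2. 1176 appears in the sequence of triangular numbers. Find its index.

Set n(n+1)/2 = 1176, giving n² + n − 2352 = 0.
The discriminant is 1 + 8·1176 = 9409, and √9409 = 97.
So n = (-1 + 97) / 2 = 96/2 = 48.

48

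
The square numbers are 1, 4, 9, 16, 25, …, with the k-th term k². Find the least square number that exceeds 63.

Solve n² > 63 for integer n.
The largest n with value ≤ 63 is 7 (since 49 ≤ 63 < 64), so the first above is n = 8, value 64.

64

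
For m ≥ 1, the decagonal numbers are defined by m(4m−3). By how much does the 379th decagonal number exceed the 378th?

3025

Consecutive decagonal numbers differ by 8n − 7: here 8·379 − 7 = 3025.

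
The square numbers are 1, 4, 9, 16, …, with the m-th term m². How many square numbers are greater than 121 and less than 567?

The n-th square number is n².
Smallest index with value > 121: n = 12 (giving 144).
Largest index with value < 567: n = 23 (giving 529).
Indices 12 through 23: 12 terms.

12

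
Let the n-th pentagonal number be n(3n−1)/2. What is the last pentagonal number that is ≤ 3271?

3151

Solve n(3n−1)/2 ≤ 3271 for integer n.
n = 46 gives 3151 ≤ 3271, while n = 47 gives 3290 > 3271; so the answer is 3151.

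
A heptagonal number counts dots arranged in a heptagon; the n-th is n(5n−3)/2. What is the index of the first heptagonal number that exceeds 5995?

Solve n(5n−3)/2 > 5995 for integer n.
The largest n with value ≤ 5995 is 49 (since 5929 ≤ 5995 < 6175), so the first above is n = 50, value 6175.

50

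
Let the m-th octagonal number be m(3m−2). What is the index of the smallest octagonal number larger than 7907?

52

Solve n(3n−2) > 7907 for integer n.
The largest n with value ≤ 7907 is 51 (since 7701 ≤ 7907 < 8008), so the first above is n = 52, value 8008.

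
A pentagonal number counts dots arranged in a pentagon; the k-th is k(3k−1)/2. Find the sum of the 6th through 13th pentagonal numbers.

1108

Σ i(3i−1)/2 = (3Σi² − Σi) / 2 over i = 6..13.
Σi = 91 − 15 = 76 and Σi² = 819 − 55 = 764.
(3·764 − 1·76) / 2 = 2216/2 = 1108.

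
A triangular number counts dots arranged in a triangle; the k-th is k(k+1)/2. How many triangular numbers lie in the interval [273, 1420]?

The n-th triangular number is n(n+1)/2.
Smallest index with value ≥ 273: n = 23 (giving 276).
Largest index with value ≤ 1420: n = 52 (giving 1378).
Indices 23 through 52: 30 terms.

30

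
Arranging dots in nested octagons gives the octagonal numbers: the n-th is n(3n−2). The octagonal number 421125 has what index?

375

Set n(3n−2) = 421125, giving 3n² − 2n − 421125 = 0.
The discriminant is 4 + 12·421125 = 5053504, and √5053504 = 2248.
So n = (2 + 2248) / 6 = 2250/6 = 375.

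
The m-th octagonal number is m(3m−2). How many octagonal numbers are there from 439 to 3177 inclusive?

20

The n-th octagonal number is n(3n−2).
Smallest index with value ≥ 439: n = 13 (giving 481).
Largest index with value ≤ 3177: n = 32 (giving 3008).
Indices 13 through 32: 20 terms.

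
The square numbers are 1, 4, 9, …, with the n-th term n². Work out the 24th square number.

The 24th square number is n² with n = 24.
24² = 576.

576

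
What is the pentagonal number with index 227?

The 227th pentagonal number is n(3n−1)/2 with n = 227.
227·(3·227 − 1)/2 = 227·680/2 = 227·340 = 77180.

77180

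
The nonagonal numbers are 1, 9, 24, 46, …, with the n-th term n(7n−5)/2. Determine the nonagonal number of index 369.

The 369th nonagonal number is n(7n−5)/2 with n = 369.
369·(7·369 − 5)/2 = 369·2578/2 = 369·1289 = 475641.

475641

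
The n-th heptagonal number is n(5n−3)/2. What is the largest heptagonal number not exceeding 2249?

2205

Solve n(5n−3)/2 ≤ 2249 for integer n.
n = 30 gives 2205 ≤ 2249, while n = 31 gives 2356 > 2249; so the answer is 2205.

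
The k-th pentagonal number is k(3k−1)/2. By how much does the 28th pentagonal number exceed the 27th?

Consecutive pentagonal numbers differ by 3n − 2: here 3·28 − 2 = 82.

82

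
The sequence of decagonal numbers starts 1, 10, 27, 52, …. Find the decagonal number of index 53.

11077

53·(4·53 − 3) = 53·209 = 11077.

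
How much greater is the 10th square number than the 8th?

36

10² = 100 and 8² = 64.
Difference: 100 − 64 = 36.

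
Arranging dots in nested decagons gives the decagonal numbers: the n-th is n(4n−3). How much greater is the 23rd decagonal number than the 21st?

346

23·(4·23 − 3) = 2047 and 21·(4·21 − 3) = 1701.
Difference: 2047 − 1701 = 346.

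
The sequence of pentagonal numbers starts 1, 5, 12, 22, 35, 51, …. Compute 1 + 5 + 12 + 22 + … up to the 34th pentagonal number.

20230

Σ i(3i−1)/2 = (3Σi² − Σi) / 2 over i = 1..34.
Σi = 595 and Σi² = 13685.
(3·13685 − 1·595) / 2 = 40460/2 = 20230.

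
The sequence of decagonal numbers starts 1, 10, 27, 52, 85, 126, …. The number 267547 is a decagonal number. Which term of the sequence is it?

Set n(4n−3) = 267547, giving 4n² − 3n − 267547 = 0.
So n = (3 + 2069) / 8 = 2072/8 = 259.
Check: 259·(4·259 − 3) = 267547. ✓

259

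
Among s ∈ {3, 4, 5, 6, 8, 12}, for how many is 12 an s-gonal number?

2

s = 3: P(3, 4) = 10 and P(3, 5) = 15; 12 is not s-gonal.
s = 4: P(4, 3) = 9 and P(4, 4) = 16; 12 is not s-gonal.
s = 5: P(5, 3) = 12. ✓
s = 6: P(6, 2) = 6 and P(6, 3) = 15; 12 is not s-gonal.
s = 8: P(8, 2) = 8 and P(8, 3) = 21; 12 is not s-gonal.
s = 12: P(12, 2) = 12. ✓
Hits: s ∈ {5, 12} → 2.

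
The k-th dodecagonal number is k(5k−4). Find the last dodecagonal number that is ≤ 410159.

407836

Solve n(5n−4) ≤ 410159 for integer n.
n = 286 gives 407836 ≤ 410159, while n = 287 gives 410697 > 410159; so the answer is 407836.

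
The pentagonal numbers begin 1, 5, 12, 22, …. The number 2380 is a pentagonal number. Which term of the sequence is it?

40

Set n(3n−1)/2 = 2380, giving 3n² − n − 4760 = 0.
So n = (1 + 239) / 6 = 240/6 = 40.
Check: 40·(3·40 − 1)/2 = 2380. ✓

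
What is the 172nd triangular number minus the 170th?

343

172·173/2 = 14878 and 170·171/2 = 14535.
Difference: 14878 − 14535 = 343.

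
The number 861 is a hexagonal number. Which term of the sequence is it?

Set n(2n−1) = 861, giving 2n² − n − 861 = 0.
The discriminant is 1 + 8·861 = 6889, and √6889 = 83.
So n = (1 + 83) / 4 = 84/4 = 21.
Check: 21·(2·21 − 1) = 861. ✓

21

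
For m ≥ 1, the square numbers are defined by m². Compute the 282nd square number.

79524

282² = 79524.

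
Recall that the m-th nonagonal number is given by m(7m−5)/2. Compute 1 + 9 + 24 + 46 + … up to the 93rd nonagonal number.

942679

Σ i(7i−5)/2 = (7Σi² − 5Σi) / 2 over i = 1..93.
Σi = 4371 and Σi² = 272459.
(7·272459 − 5·4371) / 2 = 1885358/2 = 942679.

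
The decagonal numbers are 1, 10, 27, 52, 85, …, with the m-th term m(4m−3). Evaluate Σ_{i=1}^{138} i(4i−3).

3513503

Σ i(4i−3) = 4Σi² − 3Σi over i = 1..138.
Σi = 9591 and Σi² = 885569.
4·885569 − 3·9591 = 3513503.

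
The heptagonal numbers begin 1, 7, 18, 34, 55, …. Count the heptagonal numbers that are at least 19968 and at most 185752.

183

The n-th heptagonal number is n(5n−3)/2.
Smallest index with value ≥ 19968: n = 90 (giving 20115).
Largest index with value ≤ 185752: n = 272 (giving 184552).
Indices 90 through 272: 183 terms.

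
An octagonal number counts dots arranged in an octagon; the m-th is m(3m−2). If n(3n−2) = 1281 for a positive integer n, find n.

Set n(3n−2) = 1281, giving 3n² − 2n − 1281 = 0.
So n = (2 + 124) / 6 = 126/6 = 21.
Check: 21·(3·21 − 2) = 1281. ✓

21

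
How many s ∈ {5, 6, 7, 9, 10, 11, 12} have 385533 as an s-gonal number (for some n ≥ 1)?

1

s = 5: P(5, 507) = 385320 and P(5, 508) = 386842; 385533 is not s-gonal.
s = 6: P(6, 439) = 385003 and P(6, 440) = 386760; 385533 is not s-gonal.
s = 7: P(7, 393) = 385533. ✓
s = 9: P(9, 332) = 384954 and P(9, 333) = 387279; 385533 is not s-gonal.
s = 10: P(10, 310) = 383470 and P(10, 311) = 385951; 385533 is not s-gonal.
s = 11: P(11, 293) = 385295 and P(11, 294) = 387933; 385533 is not s-gonal.
s = 12: P(12, 278) = 385308 and P(12, 279) = 388089; 385533 is not s-gonal.
Hits: s ∈ {7} → 1.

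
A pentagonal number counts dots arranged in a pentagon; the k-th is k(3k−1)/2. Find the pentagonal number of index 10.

145

The 10th pentagonal number is n(3n−1)/2 with n = 10.
10·(3·10 − 1)/2 = 10·29/2 = 145.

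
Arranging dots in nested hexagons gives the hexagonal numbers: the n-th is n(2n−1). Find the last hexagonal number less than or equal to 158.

Solve n(2n−1) ≤ 158 for integer n.
n = 9 gives 153 ≤ 158, while n = 10 gives 190 > 158; so the answer is 153.

153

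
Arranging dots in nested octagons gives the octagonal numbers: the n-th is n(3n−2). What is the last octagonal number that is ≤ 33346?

Solve n(3n−2) ≤ 33346 for integer n.
n = 105 gives 32865 ≤ 33346, while n = 106 gives 33496 > 33346; so the answer is 32865.

32865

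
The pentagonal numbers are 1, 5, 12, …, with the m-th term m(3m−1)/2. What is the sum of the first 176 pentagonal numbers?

2741376

Σ i(3i−1)/2 = (3Σi² − Σi) / 2 over i = 1..176.
Σi = 15576 and Σi² = 1832776.
(3·1832776 − 1·15576) / 2 = 5482752/2 = 2741376.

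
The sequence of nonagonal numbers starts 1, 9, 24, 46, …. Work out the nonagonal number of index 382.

509779

The 382nd nonagonal number is n(7n−5)/2 with n = 382.
382·(7·382 − 5)/2 = 382·2669/2 = 509779.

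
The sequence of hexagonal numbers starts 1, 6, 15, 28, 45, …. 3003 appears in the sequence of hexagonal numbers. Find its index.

Set n(2n−1) = 3003, giving 2n² − n − 3003 = 0.
The discriminant is 1 + 8·3003 = 24025, and √24025 = 155.
So n = (1 + 155) / 4 = 156/4 = 39.

39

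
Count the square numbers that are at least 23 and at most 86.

The n-th square number is n².
Smallest index with value ≥ 23: n = 5 (giving 25).
Largest index with value ≤ 86: n = 9 (giving 81).
Indices 5 through 9: 5 terms.

5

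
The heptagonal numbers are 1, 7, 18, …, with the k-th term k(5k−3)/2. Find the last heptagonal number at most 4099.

3940

Solve n(5n−3)/2 ≤ 4099 for integer n.
n = 40 gives 3940 ≤ 4099, while n = 41 gives 4141 > 4099; so the answer is 3940.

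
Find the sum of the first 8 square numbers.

204

Σ_{i=1}^{8} i² = 8·9·17/6 = 204.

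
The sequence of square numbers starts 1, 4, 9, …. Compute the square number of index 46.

2116

The 46th square number is n² with n = 46.
46² = 2116.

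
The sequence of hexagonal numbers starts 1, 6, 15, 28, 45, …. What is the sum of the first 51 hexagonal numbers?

89726

Σ i(2i−1) = 2Σi² − Σi over i = 1..51.
Σi = 1326 and Σi² = 45526.
2·45526 − 1·1326 = 89726.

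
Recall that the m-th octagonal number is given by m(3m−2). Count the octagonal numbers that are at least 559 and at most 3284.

The n-th octagonal number is n(3n−2).
Smallest index with value ≥ 559: n = 14 (giving 560).
Largest index with value ≤ 3284: n = 33 (giving 3201).
Indices 14 through 33: 20 terms.

20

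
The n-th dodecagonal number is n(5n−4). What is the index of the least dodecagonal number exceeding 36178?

Solve n(5n−4) > 36178 for integer n.
The largest n with value ≤ 36178 is 85 (since 35785 ≤ 36178 < 36636), so the first above is n = 86, value 36636.

86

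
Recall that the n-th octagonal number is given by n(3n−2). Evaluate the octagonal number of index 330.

The 330th octagonal number is n(3n−2) with n = 330.
330·(3·330 − 2) = 330·988 = 326040.

326040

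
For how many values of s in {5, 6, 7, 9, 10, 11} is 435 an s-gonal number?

s = 5: P(5, 17) = 425 and P(5, 18) = 477; 435 is not s-gonal.
s = 6: P(6, 15) = 435. ✓
s = 7: P(7, 13) = 403 and P(7, 14) = 469; 435 is not s-gonal.
s = 9: P(9, 11) = 396 and P(9, 12) = 474; 435 is not s-gonal.
s = 10: P(10, 10) = 370 and P(10, 11) = 451; 435 is not s-gonal.
s = 11: P(11, 10) = 415 and P(11, 11) = 506; 435 is not s-gonal.
Hits: s ∈ {6} → 1.

1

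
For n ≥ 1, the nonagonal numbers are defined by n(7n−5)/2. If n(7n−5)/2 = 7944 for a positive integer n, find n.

48

Set n(7n−5)/2 = 7944, giving 7n² − 5n − 15888 = 0.
The discriminant is 25 + 56·7944 = 444889, and √444889 = 667.
So n = (5 + 667) / 14 = 672/14 = 48.
Check: 48·(7·48 − 5)/2 = 7944. ✓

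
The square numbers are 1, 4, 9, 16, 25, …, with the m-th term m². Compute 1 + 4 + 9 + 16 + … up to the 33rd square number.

Σ_{i=1}^{33} i² = 33·34·67/6 = 12529.

12529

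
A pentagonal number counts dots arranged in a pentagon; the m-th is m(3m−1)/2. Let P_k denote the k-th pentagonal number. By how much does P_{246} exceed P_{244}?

246·(3·246 − 1)/2 = 90651 and 244·(3·244 − 1)/2 = 89182.
Difference: 90651 − 89182 = 1469.

1469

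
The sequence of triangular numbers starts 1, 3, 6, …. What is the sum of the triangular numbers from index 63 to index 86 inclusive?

Σ i(i+1)/2 = (Σi² + Σi) / 2 over i = 63..86.
Σi = 3741 − 1953 = 1788 and Σi² = 215731 − 81375 = 134356.
(1·134356 + 1·1788) / 2 = 136144/2 = 68072.

68072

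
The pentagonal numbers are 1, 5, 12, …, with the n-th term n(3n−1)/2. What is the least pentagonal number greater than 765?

782

Solve n(3n−1)/2 > 765 for integer n.
The largest n with value ≤ 765 is 22 (since 715 ≤ 765 < 782), so the first above is n = 23, value 782.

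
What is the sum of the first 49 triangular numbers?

Σ i(i+1)/2 = (Σi² + Σi) / 2 over i = 1..49.
Σi = 1225 and Σi² = 40425.
(1·40425 + 1·1225) / 2 = 41650/2 = 20825.

20825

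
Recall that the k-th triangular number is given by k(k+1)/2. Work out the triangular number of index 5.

15

The 5th triangular number is n(n+1)/2 with n = 5.
5·6/2 = 30/2 = 15.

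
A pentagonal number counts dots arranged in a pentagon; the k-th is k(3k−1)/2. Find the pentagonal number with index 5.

35

The 5th pentagonal number is n(3n−1)/2 with n = 5.
5·(3·5 − 1)/2 = 5·14/2 = 5·7 = 35.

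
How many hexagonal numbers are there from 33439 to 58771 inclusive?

42

The n-th hexagonal number is n(2n−1).
Smallest index with value ≥ 33439: n = 130 (giving 33670).
Largest index with value ≤ 58771: n = 171 (giving 58311).
Indices 130 through 171: 42 terms.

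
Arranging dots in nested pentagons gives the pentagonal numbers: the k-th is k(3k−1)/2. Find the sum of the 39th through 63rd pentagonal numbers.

Σ i(3i−1)/2 = (3Σi² − Σi) / 2 over i = 39..63.
Σi = 2016 − 741 = 1275 and Σi² = 85344 − 19019 = 66325.
(3·66325 − 1·1275) / 2 = 197700/2 = 98850.

98850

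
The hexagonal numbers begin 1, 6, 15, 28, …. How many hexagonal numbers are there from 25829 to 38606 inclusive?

The n-th hexagonal number is n(2n−1).
Smallest index with value ≥ 25829: n = 114 (giving 25878).
Largest index with value ≤ 38606: n = 139 (giving 38503).
Indices 114 through 139: 26 terms.

26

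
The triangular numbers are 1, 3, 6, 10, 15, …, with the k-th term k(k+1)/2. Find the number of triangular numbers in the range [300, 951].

The n-th triangular number is n(n+1)/2.
Smallest index with value ≥ 300: n = 24 (giving 300).
Largest index with value ≤ 951: n = 43 (giving 946).
Indices 24 through 43: 20 terms.

20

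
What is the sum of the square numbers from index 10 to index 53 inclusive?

50754

Σ_{i=10}^{53} i² = 51039 − 285 = 50754.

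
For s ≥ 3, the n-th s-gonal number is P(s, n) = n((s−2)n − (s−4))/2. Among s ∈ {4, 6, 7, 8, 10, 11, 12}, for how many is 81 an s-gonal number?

s = 4: P(4, 9) = 81. ✓
s = 6: P(6, 6) = 66 and P(6, 7) = 91; 81 is not s-gonal.
s = 7: P(7, 6) = 81. ✓
s = 8: P(8, 5) = 65 and P(8, 6) = 96; 81 is not s-gonal.
s = 10: P(10, 4) = 52 and P(10, 5) = 85; 81 is not s-gonal.
s = 11: P(11, 4) = 58 and P(11, 5) = 95; 81 is not s-gonal.
s = 12: P(12, 4) = 64 and P(12, 5) = 105; 81 is not s-gonal.
Hits: s ∈ {4, 7} → 2.

2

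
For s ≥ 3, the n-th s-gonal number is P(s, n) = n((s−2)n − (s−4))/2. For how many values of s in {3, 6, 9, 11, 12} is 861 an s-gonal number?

s = 3: P(3, 41) = 861. ✓
s = 6: P(6, 21) = 861. ✓
s = 9: P(9, 16) = 856 and P(9, 17) = 969; 861 is not s-gonal.
s = 11: P(11, 14) = 833 and P(11, 15) = 960; 861 is not s-gonal.
s = 12: P(12, 13) = 793 and P(12, 14) = 924; 861 is not s-gonal.
Hits: s ∈ {3, 6} → 2.

2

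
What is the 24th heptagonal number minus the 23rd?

Consecutive heptagonal numbers differ by 5n − 4: here 5·24 − 4 = 116.

116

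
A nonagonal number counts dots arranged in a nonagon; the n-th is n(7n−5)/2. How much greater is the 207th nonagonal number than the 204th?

207·(7·207 − 5)/2 = 149454 and 204·(7·204 − 5)/2 = 145146.
Difference: 149454 − 145146 = 4308.

4308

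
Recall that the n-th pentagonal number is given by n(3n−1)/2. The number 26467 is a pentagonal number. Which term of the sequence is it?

Set n(3n−1)/2 = 26467, giving 3n² − n − 52934 = 0.
The discriminant is 1 + 24·26467 = 635209, and √635209 = 797.
So n = (1 + 797) / 6 = 798/6 = 133.
Check: 133·(3·133 − 1)/2 = 26467. ✓

133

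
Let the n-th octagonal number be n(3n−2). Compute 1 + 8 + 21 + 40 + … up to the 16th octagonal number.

4216

Σ i(3i−2) = 3Σi² − 2Σi over i = 1..16.
Σi = 136 and Σi² = 1496.
3·1496 − 2·136 = 4216.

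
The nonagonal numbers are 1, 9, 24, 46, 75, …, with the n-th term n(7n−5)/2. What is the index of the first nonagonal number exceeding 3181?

Solve n(7n−5)/2 > 3181 for integer n.
The largest n with value ≤ 3181 is 30 (since 3075 ≤ 3181 < 3286), so the first above is n = 31, value 3286.

31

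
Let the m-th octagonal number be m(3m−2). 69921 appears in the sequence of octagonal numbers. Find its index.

153

Set n(3n−2) = 69921, giving 3n² − 2n − 69921 = 0.
The discriminant is 4 + 12·69921 = 839056, and √839056 = 916.
So n = (2 + 916) / 6 = 918/6 = 153.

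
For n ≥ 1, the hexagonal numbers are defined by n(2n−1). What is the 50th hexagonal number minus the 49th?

197

Consecutive hexagonal numbers differ by 4n − 3: here 4·50 − 3 = 197.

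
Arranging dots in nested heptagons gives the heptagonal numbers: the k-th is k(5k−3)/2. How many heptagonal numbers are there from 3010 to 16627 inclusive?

47

The n-th heptagonal number is n(5n−3)/2.
Smallest index with value ≥ 3010: n = 35 (giving 3010).
Largest index with value ≤ 16627: n = 81 (giving 16281).
Indices 35 through 81: 47 terms.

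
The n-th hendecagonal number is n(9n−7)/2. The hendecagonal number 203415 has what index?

Set n(9n−7)/2 = 203415, giving 9n² − 7n − 406830 = 0.
The discriminant is 49 + 72·203415 = 14645929, and √14645929 = 3827.
So n = (7 + 3827) / 18 = 3834/18 = 213.

213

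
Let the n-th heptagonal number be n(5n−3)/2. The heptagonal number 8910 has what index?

Set n(5n−3)/2 = 8910, giving 5n² − 3n − 17820 = 0.
The discriminant is 9 + 40·8910 = 356409, and √356409 = 597.
So n = (3 + 597) / 10 = 600/10 = 60.

60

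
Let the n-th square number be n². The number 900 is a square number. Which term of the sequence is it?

30

We need n² = 900, so n = √900 = 30.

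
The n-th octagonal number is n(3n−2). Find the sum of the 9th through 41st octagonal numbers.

69201

Σ i(3i−2) = 3Σi² − 2Σi over i = 9..41.
Σi = 861 − 36 = 825 and Σi² = 23821 − 204 = 23617.
3·23617 − 2·825 = 69201.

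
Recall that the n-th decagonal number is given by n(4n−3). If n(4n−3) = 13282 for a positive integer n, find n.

58

Set n(4n−3) = 13282, giving 4n² − 3n − 13282 = 0.
So n = (3 + 461) / 8 = 464/8 = 58.
Check: 58·(4·58 − 3) = 13282. ✓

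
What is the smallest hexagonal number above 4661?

4753

Solve n(2n−1) > 4661 for integer n.
The largest n with value ≤ 4661 is 48 (since 4560 ≤ 4661 < 4753), so the first above is n = 49, value 4753.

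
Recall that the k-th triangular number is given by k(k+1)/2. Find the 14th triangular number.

The 14th triangular number is n(n+1)/2 with n = 14.
14·15/2 = 210/2 = 105.

105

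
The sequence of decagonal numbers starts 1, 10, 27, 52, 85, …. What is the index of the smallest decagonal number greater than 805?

Solve n(4n−3) > 805 for integer n.
The largest n with value ≤ 805 is 14 (since 742 ≤ 805 < 855), so the first above is n = 15, value 855.

15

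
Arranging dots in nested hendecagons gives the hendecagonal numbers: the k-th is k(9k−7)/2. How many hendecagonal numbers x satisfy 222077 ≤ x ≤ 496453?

110

The n-th hendecagonal number is n(9n−7)/2.
Smallest index with value ≥ 222077: n = 223 (giving 223000).
Largest index with value ≤ 496453: n = 332 (giving 494846).
Indices 223 through 332: 110 terms.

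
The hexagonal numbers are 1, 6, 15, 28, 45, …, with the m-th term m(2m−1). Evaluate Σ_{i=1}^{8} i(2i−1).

Σ i(2i−1) = 2Σi² − Σi over i = 1..8.
Σi = 36 and Σi² = 204.
2·204 − 1·36 = 372.

372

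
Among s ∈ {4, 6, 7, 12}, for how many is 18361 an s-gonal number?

s = 4: P(4, 135) = 18225 and P(4, 136) = 18496; 18361 is not s-gonal.
s = 6: P(6, 96) = 18336 and P(6, 97) = 18721; 18361 is not s-gonal.
s = 7: P(7, 86) = 18361. ✓
s = 12: P(12, 61) = 18361. ✓
Hits: s ∈ {7, 12} → 2.

2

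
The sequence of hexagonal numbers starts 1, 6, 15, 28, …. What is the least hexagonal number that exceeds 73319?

73536

Solve n(2n−1) > 73319 for integer n.
The largest n with value ≤ 73319 is 191 (since 72771 ≤ 73319 < 73536), so the first above is n = 192, value 73536.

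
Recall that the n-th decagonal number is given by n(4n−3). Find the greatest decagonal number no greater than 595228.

Solve n(4n−3) ≤ 595228 for integer n.
n = 386 gives 594826 ≤ 595228, while n = 387 gives 597915 > 595228; so the answer is 594826.

594826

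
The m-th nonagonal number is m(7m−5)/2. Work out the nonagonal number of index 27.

27·(7·27 − 5)/2 = 27·184/2 = 27·92 = 2484.

2484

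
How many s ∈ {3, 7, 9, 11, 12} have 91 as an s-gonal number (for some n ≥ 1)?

s = 3: P(3, 13) = 91. ✓
s = 7: P(7, 6) = 81 and P(7, 7) = 112; 91 is not s-gonal.
s = 9: P(9, 5) = 75 and P(9, 6) = 111; 91 is not s-gonal.
s = 11: P(11, 4) = 58 and P(11, 5) = 95; 91 is not s-gonal.
s = 12: P(12, 4) = 64 and P(12, 5) = 105; 91 is not s-gonal.
Hits: s ∈ {3} → 1.

1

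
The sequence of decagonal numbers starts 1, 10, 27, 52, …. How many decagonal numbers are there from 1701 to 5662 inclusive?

18

The n-th decagonal number is n(4n−3).
Smallest index with value ≥ 1701: n = 21 (giving 1701).
Largest index with value ≤ 5662: n = 38 (giving 5662).
Indices 21 through 38: 18 terms.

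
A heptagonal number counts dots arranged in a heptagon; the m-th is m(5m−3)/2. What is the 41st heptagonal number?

The 41st heptagonal number is n(5n−3)/2 with n = 41.
41·(5·41 − 3)/2 = 41·202/2 = 41·101 = 4141.

4141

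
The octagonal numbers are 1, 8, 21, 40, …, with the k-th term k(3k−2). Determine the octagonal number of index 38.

The 38th octagonal number is n(3n−2) with n = 38.
38·(3·38 − 2) = 38·112 = 4256.

4256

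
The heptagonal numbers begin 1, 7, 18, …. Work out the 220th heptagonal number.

120670

The 220th heptagonal number is n(5n−3)/2 with n = 220.
220·(5·220 − 3)/2 = 220·1097/2 = 120670.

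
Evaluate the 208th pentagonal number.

The 208th pentagonal number is n(3n−1)/2 with n = 208.
208·(3·208 − 1)/2 = 208·623/2 = 64792.

64792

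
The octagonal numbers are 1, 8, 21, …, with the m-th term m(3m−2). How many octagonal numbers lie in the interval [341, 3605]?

25

The n-th octagonal number is n(3n−2).
Smallest index with value ≥ 341: n = 11 (giving 341).
Largest index with value ≤ 3605: n = 35 (giving 3605).
Indices 11 through 35: 25 terms.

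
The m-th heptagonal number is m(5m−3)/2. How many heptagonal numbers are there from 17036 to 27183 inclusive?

The n-th heptagonal number is n(5n−3)/2.
Smallest index with value ≥ 17036: n = 83 (giving 17098).
Largest index with value ≤ 27183: n = 104 (giving 26884).
Indices 83 through 104: 22 terms.

22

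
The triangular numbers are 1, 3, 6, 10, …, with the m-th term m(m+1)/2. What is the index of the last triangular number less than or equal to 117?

Solve n(n+1)/2 ≤ 117 for integer n.
n = 14 gives 105 ≤ 117, while n = 15 gives 120 > 117; so the answer is index 14.

14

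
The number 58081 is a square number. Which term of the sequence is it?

We need n² = 58081, so n = √58081 = 241.

241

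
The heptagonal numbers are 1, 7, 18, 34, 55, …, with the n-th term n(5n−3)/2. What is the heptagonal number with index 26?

1651

The 26th heptagonal number is n(5n−3)/2 with n = 26.
26·(5·26 − 3)/2 = 26·127/2 = 1651.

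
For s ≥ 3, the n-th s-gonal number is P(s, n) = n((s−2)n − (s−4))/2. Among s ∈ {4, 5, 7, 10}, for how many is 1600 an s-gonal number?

s = 4: P(4, 40) = 1600. ✓
s = 5: P(5, 32) = 1520 and P(5, 33) = 1617; 1600 is not s-gonal.
s = 7: P(7, 25) = 1525 and P(7, 26) = 1651; 1600 is not s-gonal.
s = 10: P(10, 20) = 1540 and P(10, 21) = 1701; 1600 is not s-gonal.
Hits: s ∈ {4} → 1.

1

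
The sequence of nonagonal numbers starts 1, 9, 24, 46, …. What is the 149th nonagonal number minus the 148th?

1037

Consecutive nonagonal numbers differ by 7n − 6: here 7·149 − 6 = 1037.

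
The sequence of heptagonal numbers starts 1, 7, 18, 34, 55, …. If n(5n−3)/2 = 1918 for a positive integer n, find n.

Set n(5n−3)/2 = 1918, giving 5n² − 3n − 3836 = 0.
The discriminant is 9 + 40·1918 = 76729, and √76729 = 277.
So n = (3 + 277) / 10 = 280/10 = 28.
Check: 28·(5·28 − 3)/2 = 1918. ✓

28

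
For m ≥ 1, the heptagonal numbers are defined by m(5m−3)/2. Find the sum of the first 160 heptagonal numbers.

3426080

Σ i(5i−3)/2 = (5Σi² − 3Σi) / 2 over i = 1..160.
Σi = 12880 and Σi² = 1378160.
(5·1378160 − 3·12880) / 2 = 6852160/2 = 3426080.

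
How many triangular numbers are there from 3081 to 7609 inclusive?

45

The n-th triangular number is n(n+1)/2.
Smallest index with value ≥ 3081: n = 78 (giving 3081).
Largest index with value ≤ 7609: n = 122 (giving 7503).
Indices 78 through 122: 45 terms.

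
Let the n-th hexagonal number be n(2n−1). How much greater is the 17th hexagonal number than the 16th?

Consecutive hexagonal numbers differ by 4n − 3: here 4·17 − 3 = 65.

65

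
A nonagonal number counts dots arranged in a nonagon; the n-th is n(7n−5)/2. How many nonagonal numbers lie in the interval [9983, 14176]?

11

The n-th nonagonal number is n(7n−5)/2.
Smallest index with value ≥ 9983: n = 54 (giving 10071).
Largest index with value ≤ 14176: n = 64 (giving 14176).
Indices 54 through 64: 11 terms.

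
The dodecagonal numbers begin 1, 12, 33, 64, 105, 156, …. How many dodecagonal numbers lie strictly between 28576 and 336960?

183

The n-th dodecagonal number is n(5n−4).
Smallest index with value > 28576: n = 77 (giving 29337).
Largest index with value < 336960: n = 259 (giving 334369).
Indices 77 through 259: 183 terms.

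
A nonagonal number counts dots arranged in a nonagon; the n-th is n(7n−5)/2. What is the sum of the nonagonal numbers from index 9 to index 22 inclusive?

12026

Σ i(7i−5)/2 = (7Σi² − 5Σi) / 2 over i = 9..22.
Σi = 253 − 36 = 217 and Σi² = 3795 − 204 = 3591.
(7·3591 − 5·217) / 2 = 24052/2 = 12026.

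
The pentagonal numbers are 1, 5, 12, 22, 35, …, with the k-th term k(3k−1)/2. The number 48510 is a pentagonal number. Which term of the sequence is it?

Set n(3n−1)/2 = 48510, giving 3n² − n − 97020 = 0.
The discriminant is 1 + 24·48510 = 1164241, and √1164241 = 1079.
So n = (1 + 1079) / 6 = 1080/6 = 180.
Check: 180·(3·180 − 1)/2 = 48510. ✓

180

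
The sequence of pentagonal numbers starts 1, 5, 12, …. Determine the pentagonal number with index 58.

The 58th pentagonal number is n(3n−1)/2 with n = 58.
58·(3·58 − 1)/2 = 58·173/2 = 5017.

5017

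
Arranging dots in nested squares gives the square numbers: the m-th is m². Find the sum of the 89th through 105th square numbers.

160361

Σ_{i=89}^{105} i² = 391405 − 231044 = 160361.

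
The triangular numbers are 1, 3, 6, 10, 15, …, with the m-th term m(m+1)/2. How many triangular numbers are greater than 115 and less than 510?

17

The n-th triangular number is n(n+1)/2.
Smallest index with value > 115: n = 15 (giving 120).
Largest index with value < 510: n = 31 (giving 496).
Indices 15 through 31: 17 terms.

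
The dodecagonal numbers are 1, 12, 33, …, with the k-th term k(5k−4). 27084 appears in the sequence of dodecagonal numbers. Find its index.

74

Set n(5n−4) = 27084, giving 5n² − 4n − 27084 = 0.
So n = (4 + 736) / 10 = 740/10 = 74.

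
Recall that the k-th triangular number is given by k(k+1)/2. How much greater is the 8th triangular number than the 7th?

8

Consecutive triangular numbers differ by n: T_{8} − T_{7} = 8.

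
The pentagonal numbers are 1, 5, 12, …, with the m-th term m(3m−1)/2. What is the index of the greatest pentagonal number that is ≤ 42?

5

Solve n(3n−1)/2 ≤ 42 for integer n.
n = 5 gives 35 ≤ 42, while n = 6 gives 51 > 42; so the answer is index 5.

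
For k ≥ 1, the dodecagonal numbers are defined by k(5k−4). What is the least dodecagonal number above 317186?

Solve n(5n−4) > 317186 for integer n.
The largest n with value ≤ 317186 is 252 (since 316512 ≤ 317186 < 319033), so the first above is n = 253, value 319033.

319033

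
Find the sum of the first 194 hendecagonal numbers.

Σ i(9i−7)/2 = (9Σi² − 7Σi) / 2 over i = 1..194.
Σi = 18915 and Σi² = 2452645.
(9·2452645 − 7·18915) / 2 = 21941400/2 = 10970700.

10970700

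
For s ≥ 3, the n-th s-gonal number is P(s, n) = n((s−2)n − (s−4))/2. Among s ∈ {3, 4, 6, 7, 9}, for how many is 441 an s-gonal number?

s = 3: P(3, 29) = 435 and P(3, 30) = 465; 441 is not s-gonal.
s = 4: P(4, 21) = 441. ✓
s = 6: P(6, 15) = 435 and P(6, 16) = 496; 441 is not s-gonal.
s = 7: P(7, 13) = 403 and P(7, 14) = 469; 441 is not s-gonal.
s = 9: P(9, 11) = 396 and P(9, 12) = 474; 441 is not s-gonal.
Hits: s ∈ {4} → 1.

1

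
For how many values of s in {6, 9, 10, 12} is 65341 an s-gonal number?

s = 6: P(6, 181) = 65341. ✓
s = 9: P(9, 136) = 64396 and P(9, 137) = 65349; 65341 is not s-gonal.
s = 10: P(10, 128) = 65152 and P(10, 129) = 66177; 65341 is not s-gonal.
s = 12: P(12, 114) = 64524 and P(12, 115) = 65665; 65341 is not s-gonal.
Hits: s ∈ {6} → 1.

1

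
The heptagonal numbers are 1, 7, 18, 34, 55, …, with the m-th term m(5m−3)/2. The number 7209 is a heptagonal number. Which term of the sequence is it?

54

Set n(5n−3)/2 = 7209, giving 5n² − 3n − 14418 = 0.
So n = (3 + 537) / 10 = 540/10 = 54.
Check: 54·(5·54 − 3)/2 = 7209. ✓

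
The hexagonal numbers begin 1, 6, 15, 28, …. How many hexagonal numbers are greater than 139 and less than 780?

The n-th hexagonal number is n(2n−1).
Smallest index with value > 139: n = 9 (giving 153).
Largest index with value < 780: n = 19 (giving 703).
Indices 9 through 19: 11 terms.

11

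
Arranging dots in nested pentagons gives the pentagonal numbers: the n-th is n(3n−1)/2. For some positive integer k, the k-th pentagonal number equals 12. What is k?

3

Set n(3n−1)/2 = 12, giving 3n² − n − 24 = 0.
The discriminant is 1 + 24·12 = 289, and √289 = 17.
So n = (1 + 17) / 6 = 18/6 = 3.
Check: 3·(3·3 − 1)/2 = 12. ✓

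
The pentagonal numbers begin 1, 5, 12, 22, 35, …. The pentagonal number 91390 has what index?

247

Set n(3n−1)/2 = 91390, giving 3n² − n − 182780 = 0.
The discriminant is 1 + 24·91390 = 2193361, and √2193361 = 1481.
So n = (1 + 1481) / 6 = 1482/6 = 247.
Check: 247·(3·247 − 1)/2 = 91390. ✓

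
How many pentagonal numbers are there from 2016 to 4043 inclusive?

16

The n-th pentagonal number is n(3n−1)/2.
Smallest index with value ≥ 2016: n = 37 (giving 2035).
Largest index with value ≤ 4043: n = 52 (giving 4030).
Indices 37 through 52: 16 terms.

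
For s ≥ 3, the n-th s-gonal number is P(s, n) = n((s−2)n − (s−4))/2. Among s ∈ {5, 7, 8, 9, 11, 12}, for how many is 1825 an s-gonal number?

s = 5: P(5, 35) = 1820 and P(5, 36) = 1926; 1825 is not s-gonal.
s = 7: P(7, 27) = 1782 and P(7, 28) = 1918; 1825 is not s-gonal.
s = 8: P(8, 25) = 1825. ✓
s = 9: P(9, 23) = 1794 and P(9, 24) = 1956; 1825 is not s-gonal.
s = 11: P(11, 20) = 1730 and P(11, 21) = 1911; 1825 is not s-gonal.
s = 12: P(12, 19) = 1729 and P(12, 20) = 1920; 1825 is not s-gonal.
Hits: s ∈ {8} → 1.

1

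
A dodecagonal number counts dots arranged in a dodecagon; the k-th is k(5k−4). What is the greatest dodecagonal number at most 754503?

751168

Solve n(5n−4) ≤ 754503 for integer n.
n = 388 gives 751168 ≤ 754503, while n = 389 gives 755049 > 754503; so the answer is 751168.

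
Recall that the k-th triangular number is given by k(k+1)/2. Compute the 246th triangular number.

The 246th triangular number is n(n+1)/2 with n = 246.
246·247/2 = 60762/2 = 30381.

30381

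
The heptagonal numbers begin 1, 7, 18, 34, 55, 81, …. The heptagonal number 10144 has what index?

64

Set n(5n−3)/2 = 10144, giving 5n² − 3n − 20288 = 0.
The discriminant is 9 + 40·10144 = 405769, and √405769 = 637.
So n = (3 + 637) / 10 = 640/10 = 64.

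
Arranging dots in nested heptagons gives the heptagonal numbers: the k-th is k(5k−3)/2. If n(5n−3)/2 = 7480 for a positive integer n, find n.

Set n(5n−3)/2 = 7480, giving 5n² − 3n − 14960 = 0.
The discriminant is 9 + 40·7480 = 299209, and √299209 = 547.
So n = (3 + 547) / 10 = 550/10 = 55.

55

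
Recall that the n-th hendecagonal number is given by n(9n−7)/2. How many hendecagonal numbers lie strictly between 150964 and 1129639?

318

The n-th hendecagonal number is n(9n−7)/2.
Smallest index with value > 150964: n = 184 (giving 151708).
Largest index with value < 1129639: n = 501 (giving 1127751).
Indices 184 through 501: 318 terms.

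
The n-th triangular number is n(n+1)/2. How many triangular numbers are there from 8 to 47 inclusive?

6

The n-th triangular number is n(n+1)/2.
Smallest index with value ≥ 8: n = 4 (giving 10).
Largest index with value ≤ 47: n = 9 (giving 45).
Indices 4 through 9: 6 terms.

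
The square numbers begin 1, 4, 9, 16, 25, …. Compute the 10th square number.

The 10th square number is n² with n = 10.
10² = 100.

100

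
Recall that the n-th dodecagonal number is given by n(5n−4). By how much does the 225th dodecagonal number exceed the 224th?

2241

Consecutive dodecagonal numbers differ by 10n − 9: here 10·225 − 9 = 2241.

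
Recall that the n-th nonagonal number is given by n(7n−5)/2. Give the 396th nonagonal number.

547866

396·(7·396 − 5)/2 = 396·2767/2 = 547866.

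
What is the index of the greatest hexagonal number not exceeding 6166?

Solve n(2n−1) ≤ 6166 for integer n.
n = 55 gives 5995 ≤ 6166, while n = 56 gives 6216 > 6166; so the answer is index 55.

55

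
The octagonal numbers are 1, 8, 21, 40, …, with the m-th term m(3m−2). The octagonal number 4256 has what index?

38

Set n(3n−2) = 4256, giving 3n² − 2n − 4256 = 0.
The discriminant is 4 + 12·4256 = 51076, and √51076 = 226.
So n = (2 + 226) / 6 = 228/6 = 38.
Check: 38·(3·38 − 2) = 4256. ✓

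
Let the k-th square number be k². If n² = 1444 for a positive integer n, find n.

38

We need n² = 1444, so n = √1444 = 38.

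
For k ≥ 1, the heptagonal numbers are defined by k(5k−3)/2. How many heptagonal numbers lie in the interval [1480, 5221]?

The n-th heptagonal number is n(5n−3)/2.
Smallest index with value ≥ 1480: n = 25 (giving 1525).
Largest index with value ≤ 5221: n = 46 (giving 5221).
Indices 25 through 46: 22 terms.

22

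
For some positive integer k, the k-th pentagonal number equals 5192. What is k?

59

Set n(3n−1)/2 = 5192, giving 3n² − n − 10384 = 0.
The discriminant is 1 + 24·5192 = 124609, and √124609 = 353.
So n = (1 + 353) / 6 = 354/6 = 59.
Check: 59·(3·59 − 1)/2 = 5192. ✓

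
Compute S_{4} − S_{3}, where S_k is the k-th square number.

n² − (n−1)² = 2n − 1, so 4² − 3² = 2·4 − 1 = 7.

7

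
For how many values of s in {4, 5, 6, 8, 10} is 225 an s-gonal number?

s = 4: P(4, 15) = 225. ✓
s = 5: P(5, 12) = 210 and P(5, 13) = 247; 225 is not s-gonal.
s = 6: P(6, 10) = 190 and P(6, 11) = 231; 225 is not s-gonal.
s = 8: P(8, 9) = 225. ✓
s = 10: P(10, 7) = 175 and P(10, 8) = 232; 225 is not s-gonal.
Hits: s ∈ {4, 8} → 2.

2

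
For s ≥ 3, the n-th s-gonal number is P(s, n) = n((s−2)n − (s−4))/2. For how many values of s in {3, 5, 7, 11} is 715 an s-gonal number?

s = 3: P(3, 37) = 703 and P(3, 38) = 741; 715 is not s-gonal.
s = 5: P(5, 22) = 715. ✓
s = 7: P(7, 17) = 697 and P(7, 18) = 783; 715 is not s-gonal.
s = 11: P(11, 13) = 715. ✓
Hits: s ∈ {5, 11} → 2.

2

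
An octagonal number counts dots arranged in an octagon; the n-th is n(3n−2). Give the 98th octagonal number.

28616

98·(3·98 − 2) = 98·292 = 28616.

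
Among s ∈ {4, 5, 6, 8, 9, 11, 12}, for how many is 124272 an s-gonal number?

1

s = 4: P(4, 352) = 123904 and P(4, 353) = 124609; 124272 is not s-gonal.
s = 5: P(5, 288) = 124272. ✓
s = 6: P(6, 249) = 123753 and P(6, 250) = 124750; 124272 is not s-gonal.
s = 8: P(8, 203) = 123221 and P(8, 204) = 124440; 124272 is not s-gonal.
s = 9: P(9, 188) = 123234 and P(9, 189) = 124551; 124272 is not s-gonal.
s = 11: P(11, 166) = 123421 and P(11, 167) = 124916; 124272 is not s-gonal.
s = 12: P(12, 158) = 124188 and P(12, 159) = 125769; 124272 is not s-gonal.
Hits: s ∈ {5} → 1.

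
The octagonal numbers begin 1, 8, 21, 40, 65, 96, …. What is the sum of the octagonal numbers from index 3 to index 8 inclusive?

531

Σ i(3i−2) = 3Σi² − 2Σi over i = 3..8.
Σi = 36 − 3 = 33 and Σi² = 204 − 5 = 199.
3·199 − 2·33 = 531.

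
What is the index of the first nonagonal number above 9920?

Solve n(7n−5)/2 > 9920 for integer n.
The largest n with value ≤ 9920 is 53 (since 9699 ≤ 9920 < 10071), so the first above is n = 54, value 10071.

54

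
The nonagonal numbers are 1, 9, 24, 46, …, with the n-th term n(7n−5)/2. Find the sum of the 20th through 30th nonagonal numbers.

23760

Σ i(7i−5)/2 = (7Σi² − 5Σi) / 2 over i = 20..30.
Σi = 465 − 190 = 275 and Σi² = 9455 − 2470 = 6985.
(7·6985 − 5·275) / 2 = 47520/2 = 23760.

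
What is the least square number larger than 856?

900

Solve n² > 856 for integer n.
The largest n with value ≤ 856 is 29 (since 841 ≤ 856 < 900), so the first above is n = 30, value 900.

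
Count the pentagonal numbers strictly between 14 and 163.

The n-th pentagonal number is n(3n−1)/2.
Smallest index with value > 14: n = 4 (giving 22).
Largest index with value < 163: n = 10 (giving 145).
Indices 4 through 10: 7 terms.

7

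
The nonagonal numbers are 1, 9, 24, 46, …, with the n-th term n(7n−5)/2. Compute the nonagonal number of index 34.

The 34th nonagonal number is n(7n−5)/2 with n = 34.
34·(7·34 − 5)/2 = 34·233/2 = 3961.

3961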